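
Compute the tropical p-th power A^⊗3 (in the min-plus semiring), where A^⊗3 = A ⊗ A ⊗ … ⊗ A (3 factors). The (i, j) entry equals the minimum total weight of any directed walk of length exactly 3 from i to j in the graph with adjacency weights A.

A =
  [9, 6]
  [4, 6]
A^⊗3 =
  [16, 16]
  [14, 16]

Each entry (A^⊗3)_ij equals the minimum over all length-3 walks i = v_0 → v_1 → … → v_3 = j of Σ_t A[v_t][v_{t+1}]. For example, for (i, j) = (0, 1) we minimise over 4 possible intermediate vertex sequences; the minimum is 16, attained along the walk 0 → 1 → 0 → 1.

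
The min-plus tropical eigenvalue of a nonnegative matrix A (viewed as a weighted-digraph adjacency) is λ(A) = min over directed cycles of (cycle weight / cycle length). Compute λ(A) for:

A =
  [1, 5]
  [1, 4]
λ(A) = 1

Enumerate directed cycles and compute their means (weight / length). Sample:
  cycle 0 → 0: weight = 1, length = 1, mean = 1/1 ≈ 1.000
  cycle 1 → 1: weight = 4, length = 1, mean = 4/1 ≈ 4.000
  cycle 0 → 1 → 0: weight = 6, length = 2, mean = 6/2 ≈ 3.000
  cycle 1 → 0 → 1: weight = 6, length = 2, mean = 6/2 ≈ 3.000
Minimum mean = 1.000, attained e.g. along the cycle 0 → 0 with weight 1 and length 1. So λ(A) = 1/1 = 1.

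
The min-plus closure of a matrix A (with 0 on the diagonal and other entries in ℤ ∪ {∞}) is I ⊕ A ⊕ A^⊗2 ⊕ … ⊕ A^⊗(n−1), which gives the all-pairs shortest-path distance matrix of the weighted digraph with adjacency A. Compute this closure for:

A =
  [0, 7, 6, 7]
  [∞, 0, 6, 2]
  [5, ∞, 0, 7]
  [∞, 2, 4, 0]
Closure =
  [0, 7, 6, 7]
  [11, 0, 6, 2]
  [5, 9, 0, 7]
  [9, 2, 4, 0]

This is the Floyd-Warshall all-pairs shortest-path computation. For each intermediate vertex k = 0, 1, …, 3, update dist[i][j] ← min(dist[i][j], dist[i][k] + dist[k][j]). The final matrix gives, for each (i, j), the minimum total weight of any directed path from i to j (possibly empty when i = j).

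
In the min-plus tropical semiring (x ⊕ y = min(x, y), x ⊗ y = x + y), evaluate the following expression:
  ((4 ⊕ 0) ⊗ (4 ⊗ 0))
((4 ⊕ 0) ⊗ (4 ⊗ 0)) = 4

Expand innermost to outermost. Recall ⊕ takes the minimum of its arguments and ⊗ takes their sum. Working out the expression ((4 ⊕ 0) ⊗ (4 ⊗ 0)) gives 4.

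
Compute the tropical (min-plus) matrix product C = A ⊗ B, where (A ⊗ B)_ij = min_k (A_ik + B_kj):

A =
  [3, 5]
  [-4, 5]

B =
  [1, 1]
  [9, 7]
A ⊗ B =
  [4, 4]
  [-3, -3]

Apply the min-plus product entry-by-entry:
  C[0][0] = min over k of (A[0][0] + B[0][0] = 3 + 1 = 4, A[0][1] + B[1][0] = 5 + 9 = 14) = 4 (attained at k = 0)
  C[0][1] = min over k of (A[0][0] + B[0][1] = 3 + 1 = 4, A[0][1] + B[1][1] = 5 + 7 = 12) = 4 (attained at k = 0)
  C[1][0] = min over k of (A[1][0] + B[0][0] = -4 + 1 = -3, A[1][1] + B[1][0] = 5 + 9 = 14) = -3 (attained at k = 0)
  C[1][1] = min over k of (A[1][0] + B[0][1] = -4 + 1 = -3, A[1][1] + B[1][1] = 5 + 7 = 12) = -3 (attained at k = 0)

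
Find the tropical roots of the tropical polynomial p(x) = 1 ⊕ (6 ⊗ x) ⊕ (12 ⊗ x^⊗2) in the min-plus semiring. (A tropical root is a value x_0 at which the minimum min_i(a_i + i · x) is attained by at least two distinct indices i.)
Roots: {-6, -5}

Each tropical root is a break point of the lower envelope of the lines y = a_i + i · x (there are 3 lines, with slopes 0, 1, ..., 2). Only the lines that attain the minimum somewhere contribute to roots; other lines are dominated. Here the surviving (envelope) indices are i = 2, i = 1, i = 0.
Intersections between consecutive envelope lines give the roots: for adjacent envelope indices i < j the intersection is x = (a_i − a_j) / (j − i). Reading off the sorted break points: {-6, -5}.
Verification: at each break x_0, at least two indices attain the minimum of min_i(a_i + i · x_0).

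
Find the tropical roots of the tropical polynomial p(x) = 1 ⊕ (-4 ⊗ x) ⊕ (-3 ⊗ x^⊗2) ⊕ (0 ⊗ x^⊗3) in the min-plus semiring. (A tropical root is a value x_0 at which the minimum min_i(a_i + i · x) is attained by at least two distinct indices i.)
Roots: {-3, -1, 5}

Each tropical root is a break point of the lower envelope of the lines y = a_i + i · x (there are 4 lines, with slopes 0, 1, ..., 3). Only the lines that attain the minimum somewhere contribute to roots; other lines are dominated. Here the surviving (envelope) indices are i = 3, i = 2, i = 1, i = 0.
Intersections between consecutive envelope lines give the roots: for adjacent envelope indices i < j the intersection is x = (a_i − a_j) / (j − i). Reading off the sorted break points: {-3, -1, 5}.
Verification: at each break x_0, at least two indices attain the minimum of min_i(a_i + i · x_0).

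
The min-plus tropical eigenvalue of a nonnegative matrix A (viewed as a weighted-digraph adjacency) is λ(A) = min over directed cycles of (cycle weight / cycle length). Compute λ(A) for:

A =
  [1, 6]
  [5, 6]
λ(A) = 1

Enumerate directed cycles and compute their means (weight / length). Sample:
  cycle 0 → 0: weight = 1, length = 1, mean = 1/1 ≈ 1.000
  cycle 1 → 1: weight = 6, length = 1, mean = 6/1 ≈ 6.000
  cycle 0 → 1 → 0: weight = 11, length = 2, mean = 11/2 ≈ 5.500
  cycle 1 → 0 → 1: weight = 11, length = 2, mean = 11/2 ≈ 5.500
Minimum mean = 1.000, attained e.g. along the cycle 0 → 0 with weight 1 and length 1. So λ(A) = 1/1 = 1.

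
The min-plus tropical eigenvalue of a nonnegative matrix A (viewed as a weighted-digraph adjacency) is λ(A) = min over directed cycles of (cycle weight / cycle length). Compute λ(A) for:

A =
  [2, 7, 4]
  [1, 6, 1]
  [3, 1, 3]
λ(A) = 1

Enumerate directed cycles and compute their means (weight / length). Sample:
  cycle 0 → 0: weight = 2, length = 1, mean = 2/1 ≈ 2.000
  cycle 1 → 1: weight = 6, length = 1, mean = 6/1 ≈ 6.000
  cycle 2 → 2: weight = 3, length = 1, mean = 3/1 ≈ 3.000
  cycle 0 → 1 → 0: weight = 8, length = 2, mean = 8/2 ≈ 4.000
  cycle 0 → 2 → 0: weight = 7, length = 2, mean = 7/2 ≈ 3.500
  cycle 1 → 0 → 1: weight = 8, length = 2, mean = 8/2 ≈ 4.000
Minimum mean = 1.000, attained e.g. along the cycle 1 → 2 → 1 with weight 2 and length 2. So λ(A) = 2/2 = 1.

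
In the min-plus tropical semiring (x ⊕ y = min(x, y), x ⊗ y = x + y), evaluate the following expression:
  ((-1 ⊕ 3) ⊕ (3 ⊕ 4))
((-1 ⊕ 3) ⊕ (3 ⊕ 4)) = -1

Expand innermost to outermost. Recall ⊕ takes the minimum of its arguments and ⊗ takes their sum. Working out the expression ((-1 ⊕ 3) ⊕ (3 ⊕ 4)) gives -1.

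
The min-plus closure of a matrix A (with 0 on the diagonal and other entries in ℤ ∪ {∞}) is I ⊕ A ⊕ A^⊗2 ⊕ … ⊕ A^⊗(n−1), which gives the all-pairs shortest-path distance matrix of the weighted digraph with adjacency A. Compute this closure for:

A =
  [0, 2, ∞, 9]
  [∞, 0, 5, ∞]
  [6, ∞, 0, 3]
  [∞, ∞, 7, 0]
Closure =
  [0, 2, 7, 9]
  [11, 0, 5, 8]
  [6, 8, 0, 3]
  [13, 15, 7, 0]

This is the Floyd-Warshall all-pairs shortest-path computation. For each intermediate vertex k = 0, 1, …, 3, update dist[i][j] ← min(dist[i][j], dist[i][k] + dist[k][j]). The final matrix gives, for each (i, j), the minimum total weight of any directed path from i to j (possibly empty when i = j).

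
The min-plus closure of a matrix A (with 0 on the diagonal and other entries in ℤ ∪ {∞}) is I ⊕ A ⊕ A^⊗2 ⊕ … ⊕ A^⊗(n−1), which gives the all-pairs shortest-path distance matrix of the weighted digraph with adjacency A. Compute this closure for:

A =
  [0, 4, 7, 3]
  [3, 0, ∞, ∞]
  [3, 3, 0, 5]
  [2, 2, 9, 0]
Closure =
  [0, 4, 7, 3]
  [3, 0, 10, 6]
  [3, 3, 0, 5]
  [2, 2, 9, 0]

This is the Floyd-Warshall all-pairs shortest-path computation. For each intermediate vertex k = 0, 1, …, 3, update dist[i][j] ← min(dist[i][j], dist[i][k] + dist[k][j]). The final matrix gives, for each (i, j), the minimum total weight of any directed path from i to j (possibly empty when i = j).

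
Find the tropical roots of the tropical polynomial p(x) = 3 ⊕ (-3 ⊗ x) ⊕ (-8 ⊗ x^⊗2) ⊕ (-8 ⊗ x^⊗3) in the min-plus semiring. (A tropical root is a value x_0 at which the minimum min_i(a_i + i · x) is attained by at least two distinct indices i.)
Roots: {0, 5, 6}

Each tropical root is a break point of the lower envelope of the lines y = a_i + i · x (there are 4 lines, with slopes 0, 1, ..., 3). Only the lines that attain the minimum somewhere contribute to roots; other lines are dominated. Here the surviving (envelope) indices are i = 3, i = 2, i = 1, i = 0.
Intersections between consecutive envelope lines give the roots: for adjacent envelope indices i < j the intersection is x = (a_i − a_j) / (j − i). Reading off the sorted break points: {0, 5, 6}.
Verification: at each break x_0, at least two indices attain the minimum of min_i(a_i + i · x_0).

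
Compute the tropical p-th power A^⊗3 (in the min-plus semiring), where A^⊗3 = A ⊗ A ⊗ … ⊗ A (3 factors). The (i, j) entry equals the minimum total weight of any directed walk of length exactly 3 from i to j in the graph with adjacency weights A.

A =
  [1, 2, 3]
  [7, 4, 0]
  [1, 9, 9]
A^⊗3 =
  [3, 4, 3]
  [2, 3, 4]
  [3, 4, 3]

Each entry (A^⊗3)_ij equals the minimum over all length-3 walks i = v_0 → v_1 → … → v_3 = j of Σ_t A[v_t][v_{t+1}]. For example, for (i, j) = (0, 2) we minimise over 9 possible intermediate vertex sequences; the minimum is 3, attained along the walk 0 → 0 → 1 → 2.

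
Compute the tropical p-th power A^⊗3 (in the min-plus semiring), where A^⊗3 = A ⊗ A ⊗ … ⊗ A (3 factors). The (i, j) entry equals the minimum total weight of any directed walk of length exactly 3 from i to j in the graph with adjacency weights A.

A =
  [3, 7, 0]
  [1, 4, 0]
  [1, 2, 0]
A^⊗3 =
  [1, 2, 0]
  [1, 2, 0]
  [1, 2, 0]

Each entry (A^⊗3)_ij equals the minimum over all length-3 walks i = v_0 → v_1 → … → v_3 = j of Σ_t A[v_t][v_{t+1}]. For example, for (i, j) = (0, 2) we minimise over 9 possible intermediate vertex sequences; the minimum is 0, attained along the walk 0 → 2 → 2 → 2.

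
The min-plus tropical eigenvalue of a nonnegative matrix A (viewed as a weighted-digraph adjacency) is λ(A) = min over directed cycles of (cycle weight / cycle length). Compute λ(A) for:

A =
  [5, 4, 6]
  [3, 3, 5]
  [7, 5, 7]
λ(A) = 3

Enumerate directed cycles and compute their means (weight / length). Sample:
  cycle 0 → 0: weight = 5, length = 1, mean = 5/1 ≈ 5.000
  cycle 1 → 1: weight = 3, length = 1, mean = 3/1 ≈ 3.000
  cycle 2 → 2: weight = 7, length = 1, mean = 7/1 ≈ 7.000
  cycle 0 → 1 → 0: weight = 7, length = 2, mean = 7/2 ≈ 3.500
  cycle 0 → 2 → 0: weight = 13, length = 2, mean = 13/2 ≈ 6.500
  cycle 1 → 0 → 1: weight = 7, length = 2, mean = 7/2 ≈ 3.500
Minimum mean = 3.000, attained e.g. along the cycle 1 → 1 with weight 3 and length 1. So λ(A) = 3/1 = 3.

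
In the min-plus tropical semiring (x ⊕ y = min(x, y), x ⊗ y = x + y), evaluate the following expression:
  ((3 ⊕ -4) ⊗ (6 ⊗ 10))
((3 ⊕ -4) ⊗ (6 ⊗ 10)) = 12

Expand innermost to outermost. Recall ⊕ takes the minimum of its arguments and ⊗ takes their sum. Working out the expression ((3 ⊕ -4) ⊗ (6 ⊗ 10)) gives 12.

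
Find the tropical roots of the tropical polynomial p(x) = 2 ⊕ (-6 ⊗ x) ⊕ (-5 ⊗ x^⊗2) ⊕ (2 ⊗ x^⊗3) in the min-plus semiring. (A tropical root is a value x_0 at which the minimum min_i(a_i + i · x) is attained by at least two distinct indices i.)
Roots: {-7, -1, 8}

Each tropical root is a break point of the lower envelope of the lines y = a_i + i · x (there are 4 lines, with slopes 0, 1, ..., 3). Only the lines that attain the minimum somewhere contribute to roots; other lines are dominated. Here the surviving (envelope) indices are i = 3, i = 2, i = 1, i = 0.
Intersections between consecutive envelope lines give the roots: for adjacent envelope indices i < j the intersection is x = (a_i − a_j) / (j − i). Reading off the sorted break points: {-7, -1, 8}.
Verification: at each break x_0, at least two indices attain the minimum of min_i(a_i + i · x_0).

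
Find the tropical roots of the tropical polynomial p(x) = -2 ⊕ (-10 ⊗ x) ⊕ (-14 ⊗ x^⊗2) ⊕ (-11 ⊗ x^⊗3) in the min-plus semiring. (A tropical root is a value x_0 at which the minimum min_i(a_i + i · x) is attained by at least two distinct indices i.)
Roots: {-3, 4, 8}

Each tropical root is a break point of the lower envelope of the lines y = a_i + i · x (there are 4 lines, with slopes 0, 1, ..., 3). Only the lines that attain the minimum somewhere contribute to roots; other lines are dominated. Here the surviving (envelope) indices are i = 3, i = 2, i = 1, i = 0.
Intersections between consecutive envelope lines give the roots: for adjacent envelope indices i < j the intersection is x = (a_i − a_j) / (j − i). Reading off the sorted break points: {-3, 4, 8}.
Verification: at each break x_0, at least two indices attain the minimum of min_i(a_i + i · x_0).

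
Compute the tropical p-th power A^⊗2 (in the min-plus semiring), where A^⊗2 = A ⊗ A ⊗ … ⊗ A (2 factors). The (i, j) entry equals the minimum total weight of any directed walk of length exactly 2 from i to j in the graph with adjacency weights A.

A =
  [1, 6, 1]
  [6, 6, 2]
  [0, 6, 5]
A^⊗2 =
  [1, 7, 2]
  [2, 8, 7]
  [1, 6, 1]

Each entry (A^⊗2)_ij equals the minimum over all length-2 walks i = v_0 → v_1 → … → v_2 = j of Σ_t A[v_t][v_{t+1}]. For example, for (i, j) = (0, 2) we minimise over 3 possible intermediate vertex sequences; the minimum is 2, attained along the walk 0 → 0 → 2.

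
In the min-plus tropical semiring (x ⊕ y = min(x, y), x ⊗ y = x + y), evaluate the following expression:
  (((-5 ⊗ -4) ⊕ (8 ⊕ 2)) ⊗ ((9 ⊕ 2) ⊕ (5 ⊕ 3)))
(((-5 ⊗ -4) ⊕ (8 ⊕ 2)) ⊗ ((9 ⊕ 2) ⊕ (5 ⊕ 3))) = -7

Expand innermost to outermost. Recall ⊕ takes the minimum of its arguments and ⊗ takes their sum. Working out the expression (((-5 ⊗ -4) ⊕ (8 ⊕ 2)) ⊗ ((9 ⊕ 2) ⊕ (5 ⊕ 3))) gives -7.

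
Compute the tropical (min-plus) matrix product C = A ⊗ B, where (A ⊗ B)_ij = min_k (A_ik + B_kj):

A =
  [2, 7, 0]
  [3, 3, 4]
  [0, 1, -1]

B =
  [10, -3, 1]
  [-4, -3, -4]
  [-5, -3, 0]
A ⊗ B =
  [-5, -3, 0]
  [-1, 0, -1]
  [-6, -4, -3]

Apply the min-plus product entry-by-entry:
  C[0][0] = min over k of (A[0][0] + B[0][0] = 2 + 10 = 12, A[0][1] + B[1][0] = 7 + -4 = 3, A[0][2] + B[2][0] = 0 + -5 = -5) = -5 (attained at k = 2)
  C[0][1] = min over k of (A[0][0] + B[0][1] = 2 + -3 = -1, A[0][1] + B[1][1] = 7 + -3 = 4, A[0][2] + B[2][1] = 0 + -3 = -3) = -3 (attained at k = 2)
  C[0][2] = min over k of (A[0][0] + B[0][2] = 2 + 1 = 3, A[0][1] + B[1][2] = 7 + -4 = 3, A[0][2] + B[2][2] = 0 + 0 = 0) = 0 (attained at k = 2)
  C[1][0] = min over k of (A[1][0] + B[0][0] = 3 + 10 = 13, A[1][1] + B[1][0] = 3 + -4 = -1, A[1][2] + B[2][0] = 4 + -5 = -1) = -1 (attained at k = 1)
  C[1][1] = min over k of (A[1][0] + B[0][1] = 3 + -3 = 0, A[1][1] + B[1][1] = 3 + -3 = 0, A[1][2] + B[2][1] = 4 + -3 = 1) = 0 (attained at k = 0)
  C[1][2] = min over k of (A[1][0] + B[0][2] = 3 + 1 = 4, A[1][1] + B[1][2] = 3 + -4 = -1, A[1][2] + B[2][2] = 4 + 0 = 4) = -1 (attained at k = 1)
  C[2][0] = min over k of (A[2][0] + B[0][0] = 0 + 10 = 10, A[2][1] + B[1][0] = 1 + -4 = -3, A[2][2] + B[2][0] = -1 + -5 = -6) = -6 (attained at k = 2)
  C[2][1] = min over k of (A[2][0] + B[0][1] = 0 + -3 = -3, A[2][1] + B[1][1] = 1 + -3 = -2, A[2][2] + B[2][1] = -1 + -3 = -4) = -4 (attained at k = 2)
  C[2][2] = min over k of (A[2][0] + B[0][2] = 0 + 1 = 1, A[2][1] + B[1][2] = 1 + -4 = -3, A[2][2] + B[2][2] = -1 + 0 = -1) = -3 (attained at k = 1)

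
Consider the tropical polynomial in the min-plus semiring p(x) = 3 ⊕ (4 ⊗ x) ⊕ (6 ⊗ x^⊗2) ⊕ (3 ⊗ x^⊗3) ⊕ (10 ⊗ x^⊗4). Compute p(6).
p(6) = 3

A tropical monomial a ⊗ x^⊗i evaluates to a + i · x. Evaluating each term at x = 6:
  Term 0 contributes 3 + 0 · 6 = 3
  Term 1 contributes 4 + 1 · 6 = 10
  Term 2 contributes 6 + 2 · 6 = 18
  Term 3 contributes 3 + 3 · 6 = 21
  Term 4 contributes 10 + 4 · 6 = 34
p(6) = ⊕ of these = min[3, 10, 18, 21, 34] = 3.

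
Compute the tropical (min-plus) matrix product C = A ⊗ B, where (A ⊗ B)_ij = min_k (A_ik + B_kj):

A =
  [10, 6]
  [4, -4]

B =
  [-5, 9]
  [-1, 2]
A ⊗ B =
  [5, 8]
  [-5, -2]

Apply the min-plus product entry-by-entry:
  C[0][0] = min over k of (A[0][0] + B[0][0] = 10 + -5 = 5, A[0][1] + B[1][0] = 6 + -1 = 5) = 5 (attained at k = 0)
  C[0][1] = min over k of (A[0][0] + B[0][1] = 10 + 9 = 19, A[0][1] + B[1][1] = 6 + 2 = 8) = 8 (attained at k = 1)
  C[1][0] = min over k of (A[1][0] + B[0][0] = 4 + -5 = -1, A[1][1] + B[1][0] = -4 + -1 = -5) = -5 (attained at k = 1)
  C[1][1] = min over k of (A[1][0] + B[0][1] = 4 + 9 = 13, A[1][1] + B[1][1] = -4 + 2 = -2) = -2 (attained at k = 1)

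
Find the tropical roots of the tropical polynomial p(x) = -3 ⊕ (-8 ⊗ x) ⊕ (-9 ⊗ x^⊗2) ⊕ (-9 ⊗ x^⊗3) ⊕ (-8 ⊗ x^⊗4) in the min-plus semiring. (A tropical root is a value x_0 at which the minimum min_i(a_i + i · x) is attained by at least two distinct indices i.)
Roots: {-1, 0, 1, 5}

Each tropical root is a break point of the lower envelope of the lines y = a_i + i · x (there are 5 lines, with slopes 0, 1, ..., 4). Only the lines that attain the minimum somewhere contribute to roots; other lines are dominated. Here the surviving (envelope) indices are i = 4, i = 3, i = 2, i = 1, i = 0.
Intersections between consecutive envelope lines give the roots: for adjacent envelope indices i < j the intersection is x = (a_i − a_j) / (j − i). Reading off the sorted break points: {-1, 0, 1, 5}.
Verification: at each break x_0, at least two indices attain the minimum of min_i(a_i + i · x_0).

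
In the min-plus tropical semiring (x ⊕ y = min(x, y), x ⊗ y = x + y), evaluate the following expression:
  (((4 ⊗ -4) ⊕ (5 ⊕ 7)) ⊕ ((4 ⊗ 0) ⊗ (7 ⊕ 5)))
(((4 ⊗ -4) ⊕ (5 ⊕ 7)) ⊕ ((4 ⊗ 0) ⊗ (7 ⊕ 5))) = 0

Expand innermost to outermost. Recall ⊕ takes the minimum of its arguments and ⊗ takes their sum. Working out the expression (((4 ⊗ -4) ⊕ (5 ⊕ 7)) ⊕ ((4 ⊗ 0) ⊗ (7 ⊕ 5))) gives 0.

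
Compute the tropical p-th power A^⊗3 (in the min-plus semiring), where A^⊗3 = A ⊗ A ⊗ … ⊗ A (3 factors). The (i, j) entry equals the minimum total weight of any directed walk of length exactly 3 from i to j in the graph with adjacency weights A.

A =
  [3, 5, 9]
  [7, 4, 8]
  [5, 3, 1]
A^⊗3 =
  [9, 11, 11]
  [13, 12, 10]
  [7, 5, 3]

Each entry (A^⊗3)_ij equals the minimum over all length-3 walks i = v_0 → v_1 → … → v_3 = j of Σ_t A[v_t][v_{t+1}]. For example, for (i, j) = (0, 2) we minimise over 9 possible intermediate vertex sequences; the minimum is 11, attained along the walk 0 → 2 → 2 → 2.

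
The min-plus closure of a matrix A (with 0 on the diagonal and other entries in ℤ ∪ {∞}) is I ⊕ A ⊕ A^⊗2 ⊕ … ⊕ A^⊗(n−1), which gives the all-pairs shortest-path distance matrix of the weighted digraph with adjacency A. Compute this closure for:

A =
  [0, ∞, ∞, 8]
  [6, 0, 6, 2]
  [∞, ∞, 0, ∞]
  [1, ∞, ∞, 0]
Closure =
  [0, ∞, ∞, 8]
  [3, 0, 6, 2]
  [∞, ∞, 0, ∞]
  [1, ∞, ∞, 0]

This is the Floyd-Warshall all-pairs shortest-path computation. For each intermediate vertex k = 0, 1, …, 3, update dist[i][j] ← min(dist[i][j], dist[i][k] + dist[k][j]). The final matrix gives, for each (i, j), the minimum total weight of any directed path from i to j (possibly empty when i = j).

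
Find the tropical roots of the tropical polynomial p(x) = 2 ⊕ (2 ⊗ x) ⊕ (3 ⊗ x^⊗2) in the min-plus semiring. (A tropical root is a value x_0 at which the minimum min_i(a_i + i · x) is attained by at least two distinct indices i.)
Roots: {-1, 0}

Each tropical root is a break point of the lower envelope of the lines y = a_i + i · x (there are 3 lines, with slopes 0, 1, ..., 2). Only the lines that attain the minimum somewhere contribute to roots; other lines are dominated. Here the surviving (envelope) indices are i = 2, i = 1, i = 0.
Intersections between consecutive envelope lines give the roots: for adjacent envelope indices i < j the intersection is x = (a_i − a_j) / (j − i). Reading off the sorted break points: {-1, 0}.
Verification: at each break x_0, at least two indices attain the minimum of min_i(a_i + i · x_0).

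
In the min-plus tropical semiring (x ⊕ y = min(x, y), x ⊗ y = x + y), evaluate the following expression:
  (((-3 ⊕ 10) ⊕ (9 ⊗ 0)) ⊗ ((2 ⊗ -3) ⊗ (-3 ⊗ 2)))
(((-3 ⊕ 10) ⊕ (9 ⊗ 0)) ⊗ ((2 ⊗ -3) ⊗ (-3 ⊗ 2))) = -5

Expand innermost to outermost. Recall ⊕ takes the minimum of its arguments and ⊗ takes their sum. Working out the expression (((-3 ⊕ 10) ⊕ (9 ⊗ 0)) ⊗ ((2 ⊗ -3) ⊗ (-3 ⊗ 2))) gives -5.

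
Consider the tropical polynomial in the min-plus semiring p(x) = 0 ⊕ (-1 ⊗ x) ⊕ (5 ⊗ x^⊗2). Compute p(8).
p(8) = 0

A tropical monomial a ⊗ x^⊗i evaluates to a + i · x. Evaluating each term at x = 8:
  Term 0 contributes 0 + 0 · 8 = 0
  Term 1 contributes -1 + 1 · 8 = 7
  Term 2 contributes 5 + 2 · 8 = 21
p(8) = ⊕ of these = min[0, 7, 21] = 0.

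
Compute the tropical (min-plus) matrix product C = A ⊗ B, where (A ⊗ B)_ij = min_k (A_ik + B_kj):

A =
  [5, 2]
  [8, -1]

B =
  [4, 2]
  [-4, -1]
A ⊗ B =
  [-2, 1]
  [-5, -2]

Apply the min-plus product entry-by-entry:
  C[0][0] = min over k of (A[0][0] + B[0][0] = 5 + 4 = 9, A[0][1] + B[1][0] = 2 + -4 = -2) = -2 (attained at k = 1)
  C[0][1] = min over k of (A[0][0] + B[0][1] = 5 + 2 = 7, A[0][1] + B[1][1] = 2 + -1 = 1) = 1 (attained at k = 1)
  C[1][0] = min over k of (A[1][0] + B[0][0] = 8 + 4 = 12, A[1][1] + B[1][0] = -1 + -4 = -5) = -5 (attained at k = 1)
  C[1][1] = min over k of (A[1][0] + B[0][1] = 8 + 2 = 10, A[1][1] + B[1][1] = -1 + -1 = -2) = -2 (attained at k = 1)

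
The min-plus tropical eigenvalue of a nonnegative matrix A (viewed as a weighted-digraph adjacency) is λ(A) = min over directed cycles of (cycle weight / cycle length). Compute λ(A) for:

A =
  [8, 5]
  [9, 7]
λ(A) = 7

Enumerate directed cycles and compute their means (weight / length). Sample:
  cycle 0 → 0: weight = 8, length = 1, mean = 8/1 ≈ 8.000
  cycle 1 → 1: weight = 7, length = 1, mean = 7/1 ≈ 7.000
  cycle 0 → 1 → 0: weight = 14, length = 2, mean = 14/2 ≈ 7.000
  cycle 1 → 0 → 1: weight = 14, length = 2, mean = 14/2 ≈ 7.000
Minimum mean = 7.000, attained e.g. along the cycle 1 → 1 with weight 7 and length 1. So λ(A) = 7/1 = 7.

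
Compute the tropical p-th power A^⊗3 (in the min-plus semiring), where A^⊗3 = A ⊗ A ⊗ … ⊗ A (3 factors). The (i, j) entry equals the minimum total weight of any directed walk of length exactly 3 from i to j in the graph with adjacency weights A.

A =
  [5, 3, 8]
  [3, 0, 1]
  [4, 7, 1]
A^⊗3 =
  [6, 3, 4]
  [3, 0, 1]
  [6, 7, 3]

Each entry (A^⊗3)_ij equals the minimum over all length-3 walks i = v_0 → v_1 → … → v_3 = j of Σ_t A[v_t][v_{t+1}]. For example, for (i, j) = (0, 2) we minimise over 9 possible intermediate vertex sequences; the minimum is 4, attained along the walk 0 → 1 → 1 → 2.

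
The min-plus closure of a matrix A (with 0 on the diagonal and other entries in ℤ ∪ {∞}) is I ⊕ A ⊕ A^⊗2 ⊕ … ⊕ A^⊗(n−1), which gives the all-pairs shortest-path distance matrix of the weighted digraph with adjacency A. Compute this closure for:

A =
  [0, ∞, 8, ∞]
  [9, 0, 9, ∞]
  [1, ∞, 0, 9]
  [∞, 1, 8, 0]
Closure =
  [0, 18, 8, 17]
  [9, 0, 9, 18]
  [1, 10, 0, 9]
  [9, 1, 8, 0]

This is the Floyd-Warshall all-pairs shortest-path computation. For each intermediate vertex k = 0, 1, …, 3, update dist[i][j] ← min(dist[i][j], dist[i][k] + dist[k][j]). The final matrix gives, for each (i, j), the minimum total weight of any directed path from i to j (possibly empty when i = j).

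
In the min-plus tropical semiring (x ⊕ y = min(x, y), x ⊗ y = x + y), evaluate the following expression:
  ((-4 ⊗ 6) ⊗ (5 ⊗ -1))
((-4 ⊗ 6) ⊗ (5 ⊗ -1)) = 6

Expand innermost to outermost. Recall ⊕ takes the minimum of its arguments and ⊗ takes their sum. Working out the expression ((-4 ⊗ 6) ⊗ (5 ⊗ -1)) gives 6.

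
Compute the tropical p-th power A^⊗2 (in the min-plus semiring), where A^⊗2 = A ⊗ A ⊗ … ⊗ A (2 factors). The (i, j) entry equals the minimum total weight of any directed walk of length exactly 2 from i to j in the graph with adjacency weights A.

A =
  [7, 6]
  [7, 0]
A^⊗2 =
  [13, 6]
  [7, 0]

Each entry (A^⊗2)_ij equals the minimum over all length-2 walks i = v_0 → v_1 → … → v_2 = j of Σ_t A[v_t][v_{t+1}]. For example, for (i, j) = (0, 1) we minimise over 2 possible intermediate vertex sequences; the minimum is 6, attained along the walk 0 → 1 → 1.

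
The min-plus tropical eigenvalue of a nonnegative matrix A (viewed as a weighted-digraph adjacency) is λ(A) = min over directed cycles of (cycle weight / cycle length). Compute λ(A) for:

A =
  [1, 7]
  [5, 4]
λ(A) = 1

Enumerate directed cycles and compute their means (weight / length). Sample:
  cycle 0 → 0: weight = 1, length = 1, mean = 1/1 ≈ 1.000
  cycle 1 → 1: weight = 4, length = 1, mean = 4/1 ≈ 4.000
  cycle 0 → 1 → 0: weight = 12, length = 2, mean = 12/2 ≈ 6.000
  cycle 1 → 0 → 1: weight = 12, length = 2, mean = 12/2 ≈ 6.000
Minimum mean = 1.000, attained e.g. along the cycle 0 → 0 with weight 1 and length 1. So λ(A) = 1/1 = 1.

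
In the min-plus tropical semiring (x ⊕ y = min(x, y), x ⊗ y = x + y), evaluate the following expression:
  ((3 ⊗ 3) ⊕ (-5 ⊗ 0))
((3 ⊗ 3) ⊕ (-5 ⊗ 0)) = -5

Expand innermost to outermost. Recall ⊕ takes the minimum of its arguments and ⊗ takes their sum. Working out the expression ((3 ⊗ 3) ⊕ (-5 ⊗ 0)) gives -5.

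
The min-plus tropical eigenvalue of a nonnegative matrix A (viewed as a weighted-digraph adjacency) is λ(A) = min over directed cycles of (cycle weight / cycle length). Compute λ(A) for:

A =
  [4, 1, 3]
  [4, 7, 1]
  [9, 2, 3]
λ(A) = 3/2

Enumerate directed cycles and compute their means (weight / length). Sample:
  cycle 0 → 0: weight = 4, length = 1, mean = 4/1 ≈ 4.000
  cycle 1 → 1: weight = 7, length = 1, mean = 7/1 ≈ 7.000
  cycle 2 → 2: weight = 3, length = 1, mean = 3/1 ≈ 3.000
  cycle 0 → 1 → 0: weight = 5, length = 2, mean = 5/2 ≈ 2.500
  cycle 0 → 2 → 0: weight = 12, length = 2, mean = 12/2 ≈ 6.000
  cycle 1 → 0 → 1: weight = 5, length = 2, mean = 5/2 ≈ 2.500
Minimum mean = 1.500, attained e.g. along the cycle 1 → 2 → 1 with weight 3 and length 2. So λ(A) = 3/2 = 3/2.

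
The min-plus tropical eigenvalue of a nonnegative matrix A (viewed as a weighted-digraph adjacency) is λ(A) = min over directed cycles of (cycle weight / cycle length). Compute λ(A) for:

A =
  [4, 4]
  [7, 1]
λ(A) = 1

Enumerate directed cycles and compute their means (weight / length). Sample:
  cycle 0 → 0: weight = 4, length = 1, mean = 4/1 ≈ 4.000
  cycle 1 → 1: weight = 1, length = 1, mean = 1/1 ≈ 1.000
  cycle 0 → 1 → 0: weight = 11, length = 2, mean = 11/2 ≈ 5.500
  cycle 1 → 0 → 1: weight = 11, length = 2, mean = 11/2 ≈ 5.500
Minimum mean = 1.000, attained e.g. along the cycle 1 → 1 with weight 1 and length 1. So λ(A) = 1/1 = 1.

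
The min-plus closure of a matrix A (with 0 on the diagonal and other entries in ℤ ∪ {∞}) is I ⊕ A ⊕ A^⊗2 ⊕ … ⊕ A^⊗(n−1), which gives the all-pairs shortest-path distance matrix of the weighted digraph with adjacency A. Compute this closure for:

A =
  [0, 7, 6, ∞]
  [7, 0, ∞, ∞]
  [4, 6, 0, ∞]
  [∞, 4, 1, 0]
Closure =
  [0, 7, 6, ∞]
  [7, 0, 13, ∞]
  [4, 6, 0, ∞]
  [5, 4, 1, 0]

This is the Floyd-Warshall all-pairs shortest-path computation. For each intermediate vertex k = 0, 1, …, 3, update dist[i][j] ← min(dist[i][j], dist[i][k] + dist[k][j]). The final matrix gives, for each (i, j), the minimum total weight of any directed path from i to j (possibly empty when i = j).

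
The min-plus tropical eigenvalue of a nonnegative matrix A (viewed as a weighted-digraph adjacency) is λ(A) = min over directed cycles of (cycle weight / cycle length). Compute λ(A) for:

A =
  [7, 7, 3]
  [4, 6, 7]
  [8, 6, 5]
λ(A) = 13/3

Enumerate directed cycles and compute their means (weight / length). Sample:
  cycle 0 → 0: weight = 7, length = 1, mean = 7/1 ≈ 7.000
  cycle 1 → 1: weight = 6, length = 1, mean = 6/1 ≈ 6.000
  cycle 2 → 2: weight = 5, length = 1, mean = 5/1 ≈ 5.000
  cycle 0 → 1 → 0: weight = 11, length = 2, mean = 11/2 ≈ 5.500
  cycle 0 → 2 → 0: weight = 11, length = 2, mean = 11/2 ≈ 5.500
  cycle 1 → 0 → 1: weight = 11, length = 2, mean = 11/2 ≈ 5.500
Minimum mean = 4.333, attained e.g. along the cycle 0 → 2 → 1 → 0 with weight 13 and length 3. So λ(A) = 13/3 = 13/3.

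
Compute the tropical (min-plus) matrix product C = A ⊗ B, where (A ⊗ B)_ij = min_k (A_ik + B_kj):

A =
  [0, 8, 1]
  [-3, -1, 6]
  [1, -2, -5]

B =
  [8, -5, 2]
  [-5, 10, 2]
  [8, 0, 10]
A ⊗ B =
  [3, -5, 2]
  [-6, -8, -1]
  [-7, -5, 0]

Apply the min-plus product entry-by-entry:
  C[0][0] = min over k of (A[0][0] + B[0][0] = 0 + 8 = 8, A[0][1] + B[1][0] = 8 + -5 = 3, A[0][2] + B[2][0] = 1 + 8 = 9) = 3 (attained at k = 1)
  C[0][1] = min over k of (A[0][0] + B[0][1] = 0 + -5 = -5, A[0][1] + B[1][1] = 8 + 10 = 18, A[0][2] + B[2][1] = 1 + 0 = 1) = -5 (attained at k = 0)
  C[0][2] = min over k of (A[0][0] + B[0][2] = 0 + 2 = 2, A[0][1] + B[1][2] = 8 + 2 = 10, A[0][2] + B[2][2] = 1 + 10 = 11) = 2 (attained at k = 0)
  C[1][0] = min over k of (A[1][0] + B[0][0] = -3 + 8 = 5, A[1][1] + B[1][0] = -1 + -5 = -6, A[1][2] + B[2][0] = 6 + 8 = 14) = -6 (attained at k = 1)
  C[1][1] = min over k of (A[1][0] + B[0][1] = -3 + -5 = -8, A[1][1] + B[1][1] = -1 + 10 = 9, A[1][2] + B[2][1] = 6 + 0 = 6) = -8 (attained at k = 0)
  C[1][2] = min over k of (A[1][0] + B[0][2] = -3 + 2 = -1, A[1][1] + B[1][2] = -1 + 2 = 1, A[1][2] + B[2][2] = 6 + 10 = 16) = -1 (attained at k = 0)
  C[2][0] = min over k of (A[2][0] + B[0][0] = 1 + 8 = 9, A[2][1] + B[1][0] = -2 + -5 = -7, A[2][2] + B[2][0] = -5 + 8 = 3) = -7 (attained at k = 1)
  C[2][1] = min over k of (A[2][0] + B[0][1] = 1 + -5 = -4, A[2][1] + B[1][1] = -2 + 10 = 8, A[2][2] + B[2][1] = -5 + 0 = -5) = -5 (attained at k = 2)
  C[2][2] = min over k of (A[2][0] + B[0][2] = 1 + 2 = 3, A[2][1] + B[1][2] = -2 + 2 = 0, A[2][2] + B[2][2] = -5 + 10 = 5) = 0 (attained at k = 1)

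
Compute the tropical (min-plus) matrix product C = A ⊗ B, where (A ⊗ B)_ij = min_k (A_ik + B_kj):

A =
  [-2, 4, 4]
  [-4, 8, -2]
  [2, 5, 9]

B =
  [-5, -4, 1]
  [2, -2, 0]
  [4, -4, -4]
A ⊗ B =
  [-7, -6, -1]
  [-9, -8, -6]
  [-3, -2, 3]

Apply the min-plus product entry-by-entry:
  C[0][0] = min over k of (A[0][0] + B[0][0] = -2 + -5 = -7, A[0][1] + B[1][0] = 4 + 2 = 6, A[0][2] + B[2][0] = 4 + 4 = 8) = -7 (attained at k = 0)
  C[0][1] = min over k of (A[0][0] + B[0][1] = -2 + -4 = -6, A[0][1] + B[1][1] = 4 + -2 = 2, A[0][2] + B[2][1] = 4 + -4 = 0) = -6 (attained at k = 0)
  C[0][2] = min over k of (A[0][0] + B[0][2] = -2 + 1 = -1, A[0][1] + B[1][2] = 4 + 0 = 4, A[0][2] + B[2][2] = 4 + -4 = 0) = -1 (attained at k = 0)
  C[1][0] = min over k of (A[1][0] + B[0][0] = -4 + -5 = -9, A[1][1] + B[1][0] = 8 + 2 = 10, A[1][2] + B[2][0] = -2 + 4 = 2) = -9 (attained at k = 0)
  C[1][1] = min over k of (A[1][0] + B[0][1] = -4 + -4 = -8, A[1][1] + B[1][1] = 8 + -2 = 6, A[1][2] + B[2][1] = -2 + -4 = -6) = -8 (attained at k = 0)
  C[1][2] = min over k of (A[1][0] + B[0][2] = -4 + 1 = -3, A[1][1] + B[1][2] = 8 + 0 = 8, A[1][2] + B[2][2] = -2 + -4 = -6) = -6 (attained at k = 2)
  C[2][0] = min over k of (A[2][0] + B[0][0] = 2 + -5 = -3, A[2][1] + B[1][0] = 5 + 2 = 7, A[2][2] + B[2][0] = 9 + 4 = 13) = -3 (attained at k = 0)
  C[2][1] = min over k of (A[2][0] + B[0][1] = 2 + -4 = -2, A[2][1] + B[1][1] = 5 + -2 = 3, A[2][2] + B[2][1] = 9 + -4 = 5) = -2 (attained at k = 0)
  C[2][2] = min over k of (A[2][0] + B[0][2] = 2 + 1 = 3, A[2][1] + B[1][2] = 5 + 0 = 5, A[2][2] + B[2][2] = 9 + -4 = 5) = 3 (attained at k = 0)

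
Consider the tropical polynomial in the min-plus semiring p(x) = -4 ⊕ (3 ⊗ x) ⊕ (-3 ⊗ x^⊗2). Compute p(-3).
p(-3) = -9

A tropical monomial a ⊗ x^⊗i evaluates to a + i · x. Evaluating each term at x = -3:
  Term 0 contributes -4 + 0 · -3 = -4
  Term 1 contributes 3 + 1 · -3 = 0
  Term 2 contributes -3 + 2 · -3 = -9
p(-3) = ⊕ of these = min[-4, 0, -9] = -9.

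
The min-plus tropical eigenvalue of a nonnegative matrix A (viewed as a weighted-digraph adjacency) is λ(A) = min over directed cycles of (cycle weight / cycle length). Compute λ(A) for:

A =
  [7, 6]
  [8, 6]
λ(A) = 6

Enumerate directed cycles and compute their means (weight / length). Sample:
  cycle 0 → 0: weight = 7, length = 1, mean = 7/1 ≈ 7.000
  cycle 1 → 1: weight = 6, length = 1, mean = 6/1 ≈ 6.000
  cycle 0 → 1 → 0: weight = 14, length = 2, mean = 14/2 ≈ 7.000
  cycle 1 → 0 → 1: weight = 14, length = 2, mean = 14/2 ≈ 7.000
Minimum mean = 6.000, attained e.g. along the cycle 1 → 1 with weight 6 and length 1. So λ(A) = 6/1 = 6.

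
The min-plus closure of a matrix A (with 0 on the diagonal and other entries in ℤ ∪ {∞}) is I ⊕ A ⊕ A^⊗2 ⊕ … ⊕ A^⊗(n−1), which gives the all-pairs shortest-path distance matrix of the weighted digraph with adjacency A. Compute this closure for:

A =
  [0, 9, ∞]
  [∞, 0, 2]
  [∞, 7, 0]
Closure =
  [0, 9, 11]
  [∞, 0, 2]
  [∞, 7, 0]

This is the Floyd-Warshall all-pairs shortest-path computation. For each intermediate vertex k = 0, 1, …, 2, update dist[i][j] ← min(dist[i][j], dist[i][k] + dist[k][j]). The final matrix gives, for each (i, j), the minimum total weight of any directed path from i to j (possibly empty when i = j).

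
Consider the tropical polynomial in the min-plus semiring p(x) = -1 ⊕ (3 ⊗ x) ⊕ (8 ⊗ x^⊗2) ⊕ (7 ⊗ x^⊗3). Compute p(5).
p(5) = -1

A tropical monomial a ⊗ x^⊗i evaluates to a + i · x. Evaluating each term at x = 5:
  Term 0 contributes -1 + 0 · 5 = -1
  Term 1 contributes 3 + 1 · 5 = 8
  Term 2 contributes 8 + 2 · 5 = 18
  Term 3 contributes 7 + 3 · 5 = 22
p(5) = ⊕ of these = min[-1, 8, 18, 22] = -1.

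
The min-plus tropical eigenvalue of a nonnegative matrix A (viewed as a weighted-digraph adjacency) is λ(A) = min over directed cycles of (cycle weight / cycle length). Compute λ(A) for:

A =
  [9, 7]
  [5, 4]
λ(A) = 4

Enumerate directed cycles and compute their means (weight / length). Sample:
  cycle 0 → 0: weight = 9, length = 1, mean = 9/1 ≈ 9.000
  cycle 1 → 1: weight = 4, length = 1, mean = 4/1 ≈ 4.000
  cycle 0 → 1 → 0: weight = 12, length = 2, mean = 12/2 ≈ 6.000
  cycle 1 → 0 → 1: weight = 12, length = 2, mean = 12/2 ≈ 6.000
Minimum mean = 4.000, attained e.g. along the cycle 1 → 1 with weight 4 and length 1. So λ(A) = 4/1 = 4.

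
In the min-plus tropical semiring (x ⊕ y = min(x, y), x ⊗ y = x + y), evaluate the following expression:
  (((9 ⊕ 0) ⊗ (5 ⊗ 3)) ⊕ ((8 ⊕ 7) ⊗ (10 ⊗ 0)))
(((9 ⊕ 0) ⊗ (5 ⊗ 3)) ⊕ ((8 ⊕ 7) ⊗ (10 ⊗ 0))) = 8

Expand innermost to outermost. Recall ⊕ takes the minimum of its arguments and ⊗ takes their sum. Working out the expression (((9 ⊕ 0) ⊗ (5 ⊗ 3)) ⊕ ((8 ⊕ 7) ⊗ (10 ⊗ 0))) gives 8.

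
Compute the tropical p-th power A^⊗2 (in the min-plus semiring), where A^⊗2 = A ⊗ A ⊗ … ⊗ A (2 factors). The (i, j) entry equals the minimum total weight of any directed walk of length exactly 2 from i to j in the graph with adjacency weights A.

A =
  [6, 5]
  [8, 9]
A^⊗2 =
  [12, 11]
  [14, 13]

Each entry (A^⊗2)_ij equals the minimum over all length-2 walks i = v_0 → v_1 → … → v_2 = j of Σ_t A[v_t][v_{t+1}]. For example, for (i, j) = (0, 1) we minimise over 2 possible intermediate vertex sequences; the minimum is 11, attained along the walk 0 → 0 → 1.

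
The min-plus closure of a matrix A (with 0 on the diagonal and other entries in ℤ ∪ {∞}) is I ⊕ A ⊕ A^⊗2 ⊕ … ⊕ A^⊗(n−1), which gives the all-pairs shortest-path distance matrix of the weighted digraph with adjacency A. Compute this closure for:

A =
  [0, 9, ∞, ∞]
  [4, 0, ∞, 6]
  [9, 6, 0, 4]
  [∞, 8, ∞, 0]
Closure =
  [0, 9, ∞, 15]
  [4, 0, ∞, 6]
  [9, 6, 0, 4]
  [12, 8, ∞, 0]

This is the Floyd-Warshall all-pairs shortest-path computation. For each intermediate vertex k = 0, 1, …, 3, update dist[i][j] ← min(dist[i][j], dist[i][k] + dist[k][j]). The final matrix gives, for each (i, j), the minimum total weight of any directed path from i to j (possibly empty when i = j).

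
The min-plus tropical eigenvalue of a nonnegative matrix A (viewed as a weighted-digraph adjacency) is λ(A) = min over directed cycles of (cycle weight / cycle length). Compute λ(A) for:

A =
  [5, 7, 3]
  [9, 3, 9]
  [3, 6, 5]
λ(A) = 3

Enumerate directed cycles and compute their means (weight / length). Sample:
  cycle 0 → 0: weight = 5, length = 1, mean = 5/1 ≈ 5.000
  cycle 1 → 1: weight = 3, length = 1, mean = 3/1 ≈ 3.000
  cycle 2 → 2: weight = 5, length = 1, mean = 5/1 ≈ 5.000
  cycle 0 → 1 → 0: weight = 16, length = 2, mean = 16/2 ≈ 8.000
  cycle 0 → 2 → 0: weight = 6, length = 2, mean = 6/2 ≈ 3.000
  cycle 1 → 0 → 1: weight = 16, length = 2, mean = 16/2 ≈ 8.000
Minimum mean = 3.000, attained e.g. along the cycle 1 → 1 with weight 3 and length 1. So λ(A) = 3/1 = 3.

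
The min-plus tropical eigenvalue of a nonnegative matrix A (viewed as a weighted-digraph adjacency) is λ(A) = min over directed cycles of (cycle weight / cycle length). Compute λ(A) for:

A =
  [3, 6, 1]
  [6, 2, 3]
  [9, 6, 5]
λ(A) = 2

Enumerate directed cycles and compute their means (weight / length). Sample:
  cycle 0 → 0: weight = 3, length = 1, mean = 3/1 ≈ 3.000
  cycle 1 → 1: weight = 2, length = 1, mean = 2/1 ≈ 2.000
  cycle 2 → 2: weight = 5, length = 1, mean = 5/1 ≈ 5.000
  cycle 0 → 1 → 0: weight = 12, length = 2, mean = 12/2 ≈ 6.000
  cycle 0 → 2 → 0: weight = 10, length = 2, mean = 10/2 ≈ 5.000
  cycle 1 → 0 → 1: weight = 12, length = 2, mean = 12/2 ≈ 6.000
Minimum mean = 2.000, attained e.g. along the cycle 1 → 1 with weight 2 and length 1. So λ(A) = 2/1 = 2.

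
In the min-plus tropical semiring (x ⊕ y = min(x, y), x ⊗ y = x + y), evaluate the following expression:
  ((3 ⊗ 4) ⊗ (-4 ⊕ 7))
((3 ⊗ 4) ⊗ (-4 ⊕ 7)) = 3

Expand innermost to outermost. Recall ⊕ takes the minimum of its arguments and ⊗ takes their sum. Working out the expression ((3 ⊗ 4) ⊗ (-4 ⊕ 7)) gives 3.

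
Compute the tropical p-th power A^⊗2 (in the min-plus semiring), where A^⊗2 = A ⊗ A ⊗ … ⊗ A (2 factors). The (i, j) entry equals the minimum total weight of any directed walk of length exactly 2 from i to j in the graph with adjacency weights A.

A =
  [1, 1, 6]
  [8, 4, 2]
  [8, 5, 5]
A^⊗2 =
  [2, 2, 3]
  [9, 7, 6]
  [9, 9, 7]

Each entry (A^⊗2)_ij equals the minimum over all length-2 walks i = v_0 → v_1 → … → v_2 = j of Σ_t A[v_t][v_{t+1}]. For example, for (i, j) = (0, 2) we minimise over 3 possible intermediate vertex sequences; the minimum is 3, attained along the walk 0 → 1 → 2.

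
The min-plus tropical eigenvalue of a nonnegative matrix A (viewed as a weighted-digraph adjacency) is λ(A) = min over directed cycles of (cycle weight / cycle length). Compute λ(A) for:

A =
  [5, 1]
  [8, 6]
λ(A) = 9/2

Enumerate directed cycles and compute their means (weight / length). Sample:
  cycle 0 → 0: weight = 5, length = 1, mean = 5/1 ≈ 5.000
  cycle 1 → 1: weight = 6, length = 1, mean = 6/1 ≈ 6.000
  cycle 0 → 1 → 0: weight = 9, length = 2, mean = 9/2 ≈ 4.500
  cycle 1 → 0 → 1: weight = 9, length = 2, mean = 9/2 ≈ 4.500
Minimum mean = 4.500, attained e.g. along the cycle 0 → 1 → 0 with weight 9 and length 2. So λ(A) = 9/2 = 9/2.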